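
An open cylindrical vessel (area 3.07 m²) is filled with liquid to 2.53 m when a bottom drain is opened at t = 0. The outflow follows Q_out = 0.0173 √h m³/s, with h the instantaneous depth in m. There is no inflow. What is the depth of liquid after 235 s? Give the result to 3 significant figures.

With no inflow, A dh/dt = −0.0173 √h.
This is separable: 2 d(√h)/dt = −0.0173/A, so √h = √h₀ − (0.0173/(2A)) t.
√h = √2.53 − 0.0173·235/(2·3.07) = 1.5906 − 0.66213 = 0.92846.
h = 0.92846² = 0.86205 m.

0.862 m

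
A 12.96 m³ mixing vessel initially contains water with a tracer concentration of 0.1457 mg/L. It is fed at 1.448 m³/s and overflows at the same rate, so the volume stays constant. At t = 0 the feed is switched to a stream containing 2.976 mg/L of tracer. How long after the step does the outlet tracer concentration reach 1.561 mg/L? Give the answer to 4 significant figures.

6.205 s

Species balance: V dC/dt = Q(C_in − C) ⇒ τ = V/Q = 8.95028 s.
C(t) = C_in + (C₀ − C_in) e^(−t/τ). Set C = 1.561 and solve for t:
e^(−t/τ) = (C − C_in)/(C₀ − C_in) = (1.561 − 2.976)/(0.1457 − 2.976) = 0.499947
t = −τ ln(…) = 8.95028 × 0.693253 = 6.20481 s.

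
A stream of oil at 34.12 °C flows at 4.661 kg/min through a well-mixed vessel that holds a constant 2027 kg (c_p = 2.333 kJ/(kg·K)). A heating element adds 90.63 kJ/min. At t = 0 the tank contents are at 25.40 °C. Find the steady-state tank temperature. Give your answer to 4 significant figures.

Unsteady energy balance on the tank contents: M c_p dT/dt = ṁ c_p (T_in − T) + 90.63.
At steady state dT/dt = 0 ⇒ T_ss = T_in + Q̇/(ṁ c_p) = 34.12 + 90.63/(4.661·2.333) = 42.4545 °C.

42.45 °C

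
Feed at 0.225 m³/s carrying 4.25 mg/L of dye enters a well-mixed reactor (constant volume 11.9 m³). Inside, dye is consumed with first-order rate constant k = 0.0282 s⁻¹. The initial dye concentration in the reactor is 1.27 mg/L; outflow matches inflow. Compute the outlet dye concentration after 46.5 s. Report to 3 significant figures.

1.66 mg/L

Accumulation = in − out − consumed: V dC/dt = Q C_in − Q C − k V C.
dC/dt = (Q/V) C_in − (Q/V + k) C; effective rate a = Q/V + k = 0.018908 + 0.0282 = 0.047108 s⁻¹.
C_ss = Q C_in/(Q + kV) = 1.7058 mg/L; C(t) = C_ss + (C₀ − C_ss) e^(−a t).
C(46.5) = 1.7058 + (-0.43582)·e^(−0.047108·46.5) = 1.7058 + (-0.43582)·0.11186 = 1.6571 mg/L.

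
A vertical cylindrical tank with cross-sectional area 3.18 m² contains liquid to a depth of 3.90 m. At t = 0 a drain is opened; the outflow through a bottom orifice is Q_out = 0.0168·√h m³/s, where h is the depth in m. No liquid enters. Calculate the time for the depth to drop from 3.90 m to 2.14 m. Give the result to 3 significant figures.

With no inflow, A dh/dt = −0.0168 √h.
∫ h^(−1/2) dh = −(0.0168/A) ∫ dt, giving 2√h = 2√h₀ − (0.0168/A) t.
t = 2A(√h₀ − √h)/0.0168 = 2·3.18·(√3.90 − √2.14)/0.0168
  = 6.3600 × (1.9748 − 1.4629) / 0.0168 = 193.82 s.

194 s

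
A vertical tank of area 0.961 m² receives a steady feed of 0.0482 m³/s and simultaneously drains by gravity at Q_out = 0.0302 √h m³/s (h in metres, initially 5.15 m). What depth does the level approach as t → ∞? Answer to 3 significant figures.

2.55 m

Unsteady balance on liquid volume: A dh/dt = Q_in − 0.0302 √h. At steady state dh/dt = 0:
Q_in = 0.0302 √h_ss ⇒ √h_ss = 0.0482/0.0302 = 1.5960.
h_ss = 1.5960² = 2.5473 m. (Since h₀ = 5.15 m > h_ss, the level will fall toward this value.)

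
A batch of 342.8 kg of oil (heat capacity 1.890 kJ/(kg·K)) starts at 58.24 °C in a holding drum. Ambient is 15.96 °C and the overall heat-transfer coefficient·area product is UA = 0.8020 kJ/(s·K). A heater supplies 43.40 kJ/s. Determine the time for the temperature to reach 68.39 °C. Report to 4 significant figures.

Lumped-capacitance energy balance: M c_p dT/dt = UA(T_amb − T) + Q̇.
τ = M c_p/UA = 807.845 s; T_ss = T_amb + Q̇/UA = 15.96 + 43.40/0.8020 = 70.0747 °C.
T(t) = T_ss + (T₀ − T_ss)e^(−t/τ); set T = 68.39:
t = −τ ln[(T − T_ss)/(T₀ − T_ss)] = −807.845 · ln(0.142354) = 1574.85 s.

1575 s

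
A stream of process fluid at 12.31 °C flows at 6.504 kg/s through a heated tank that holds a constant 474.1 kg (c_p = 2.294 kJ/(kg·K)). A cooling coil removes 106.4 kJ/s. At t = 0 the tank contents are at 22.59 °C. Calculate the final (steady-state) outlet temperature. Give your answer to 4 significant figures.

M c_p dT/dt = ṁ c_p (T_in − T) − Q̇.
At steady state dT/dt = 0 ⇒ T_ss = T_in − Q̇/(ṁ c_p) = 12.31 − 106.4/(6.504·2.294) = 5.17872 °C.

5.179 °C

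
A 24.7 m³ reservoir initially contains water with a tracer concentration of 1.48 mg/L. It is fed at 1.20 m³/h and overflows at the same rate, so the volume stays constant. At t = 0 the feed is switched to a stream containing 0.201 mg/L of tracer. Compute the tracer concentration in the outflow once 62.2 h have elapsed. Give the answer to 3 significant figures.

0.263 mg/L

Accumulation = in − out for the solute gives V dC/dt = Q(C_in − C).
Rewrite as dC/dt + C/τ = C_in/τ, τ = V/Q = 20.583 h.
C approaches C_in exponentially: C(t) = C_in + (C₀ − C_in) e^(−t/τ).
C(62.2) = 0.201 + (1.48 − 0.201)·e^(−62.2/20.583) = 0.201 + (1.2790)·0.048710 = 0.26330 mg/L.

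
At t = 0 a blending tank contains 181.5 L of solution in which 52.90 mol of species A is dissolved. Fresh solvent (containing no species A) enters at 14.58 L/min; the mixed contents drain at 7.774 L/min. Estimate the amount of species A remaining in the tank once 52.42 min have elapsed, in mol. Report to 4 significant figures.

Total volume: dV/dt = Q_in − Q_out = 6.80600 L/min, so V(t) = 181.5 + 6.80600 t and V(52.42) = 538.271 L.
Solute balance: dm/dt = 0 − Q_out C = −Q_out m/V(t).
Separate: dm/m = −Q_out dt/V(t) ⇒ ln(m/m₀) = −(Q_out/(Q_in−Q_out)) ln(V/V₀).
m = m₀ (V₀/V)^(Q_out/(Q_in−Q_out)) = 52.90 × (181.5/538.271)^(1.14223) = 15.2821 mol.

15.28 mol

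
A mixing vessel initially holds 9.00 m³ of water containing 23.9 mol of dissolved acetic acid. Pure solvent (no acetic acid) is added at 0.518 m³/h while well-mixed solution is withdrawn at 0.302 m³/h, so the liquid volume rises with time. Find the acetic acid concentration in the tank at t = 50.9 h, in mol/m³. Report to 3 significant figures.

Total volume: dV/dt = Q_in − Q_out = 0.21600 m³/h, so V(t) = 9.00 + 0.21600 t and V(50.9) = 19.994 m³.
Species balance (pure solvent in): dm/dt = −Q_out · m/V(t).
Separate: dm/m = −Q_out dt/V(t) ⇒ ln(m/m₀) = −(Q_out/(Q_in−Q_out)) ln(V/V₀).
m = m₀ (V₀/V)^(Q_out/(Q_in−Q_out)) = 23.9 × (9.00/19.994)^(1.3981) = 7.8290 mol.
C = m/V = 7.8290/19.994 = 0.39156 mol/m³.

0.392 mol/m³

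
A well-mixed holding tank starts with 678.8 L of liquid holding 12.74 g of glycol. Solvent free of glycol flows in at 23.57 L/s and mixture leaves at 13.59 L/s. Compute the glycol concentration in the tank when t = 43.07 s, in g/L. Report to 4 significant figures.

Let m(t) be the amount of glycol. Volume: V(t) = V₀ + (Q_in − Q_out) t = 678.8 + 9.98000 t; V(43.07) = 1108.64 L.
No glycol enters, so dm/dt = −Q_out · (m/V).
dm/m = −Q_out dt/(V₀ + 9.98000 t); integrating gives ln(m/m₀) = −(Q_out/(Q_in−Q_out)) ln(V/V₀).
m = m₀ (V₀/V)^(Q_out/(Q_in−Q_out)) = 12.74 × (678.8/1108.64)^(1.36172) = 6.53216 g.
C = m/V = 6.53216/1108.64 = 0.00589205 g/L.

0.005892 g/L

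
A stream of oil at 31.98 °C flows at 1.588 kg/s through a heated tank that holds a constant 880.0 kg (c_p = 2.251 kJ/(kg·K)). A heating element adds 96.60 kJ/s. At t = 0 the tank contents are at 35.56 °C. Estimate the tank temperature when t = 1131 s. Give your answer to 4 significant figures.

First-law balance (no shaft work): M c_p dT/dt = ṁ c_p (T_in − T) + 96.60.
τ = M/ṁ = 554.156 s; T_ss = T_in + Q̇/(ṁ c_p) = 31.98 + 96.60/(1.588·2.251) = 59.0041 °C.
T approaches T_ss exponentially: T(t) = T_ss + (T₀ − T_ss) e^(−t/τ).
T(1131) = 59.0041 + (-23.4441)·e^(−1131/554.156) = 59.0041 + (-23.4441)·0.129906 = 55.9586 °C.

55.96 °C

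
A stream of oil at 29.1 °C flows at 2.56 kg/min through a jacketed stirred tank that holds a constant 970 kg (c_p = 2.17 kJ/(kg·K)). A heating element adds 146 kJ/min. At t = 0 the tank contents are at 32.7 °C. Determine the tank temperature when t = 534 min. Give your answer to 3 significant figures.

49.8 °C

M c_p dT/dt = ṁ c_p (T_in − T) + Q̇.
τ = M/ṁ = 378.91 min; T_ss = T_in + Q̇/(ṁ c_p) = 29.1 + 146/(2.56·2.17) = 55.382 °C.
T approaches T_ss exponentially: T(t) = T_ss + (T₀ − T_ss) e^(−t/τ).
T(534) = 55.382 + (-22.682)·e^(−534/378.91) = 55.382 + (-22.682)·0.24431 = 49.840 °C.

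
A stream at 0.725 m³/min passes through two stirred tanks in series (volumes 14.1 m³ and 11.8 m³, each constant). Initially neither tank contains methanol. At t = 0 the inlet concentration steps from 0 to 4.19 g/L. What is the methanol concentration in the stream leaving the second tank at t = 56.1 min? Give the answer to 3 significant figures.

3.44 g/L

Each tank obeys Vᵢ dCᵢ/dt = Q(Cᵢ₋₁ − Cᵢ), so τᵢ = Vᵢ/Q.
τ₁ = 14.1/0.725 = 19.448 min; τ₂ = 11.8/0.725 = 16.276 min.
Solving the cascade with C₁(0)=C₂(0)=0 gives C₂(t) = C_in[1 − (τ₁ e^(−t/τ₁) − τ₂ e^(−t/τ₂))/(τ₁ − τ₂)].
At t = 56.1: e^(−t/τ₁) = 0.055879, e^(−t/τ₂) = 0.031847.
C₂ = 4.19·[1 − (19.448·0.055879 − 16.276·0.031847)/(3.1724)] = 4.19·0.82083 = 3.4393 g/L.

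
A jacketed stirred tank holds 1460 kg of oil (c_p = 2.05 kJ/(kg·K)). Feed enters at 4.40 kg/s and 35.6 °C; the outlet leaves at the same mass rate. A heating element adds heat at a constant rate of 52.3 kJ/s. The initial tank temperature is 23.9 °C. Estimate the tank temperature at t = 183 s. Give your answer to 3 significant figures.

Unsteady energy balance on the tank contents: M c_p dT/dt = ṁ c_p (T_in − T) + 52.3.
τ = M/ṁ = 331.82 s; T_ss = T_in + Q̇/(ṁ c_p) = 35.6 + 52.3/(4.40·2.05) = 41.398 °C.
Integrating: T(t) = T_ss + (T₀ − T_ss) e^(−t/τ).
T(183) = 41.398 + (-17.498)·e^(−183/331.82) = 41.398 + (-17.498)·0.57608 = 31.318 °C.

31.3 °C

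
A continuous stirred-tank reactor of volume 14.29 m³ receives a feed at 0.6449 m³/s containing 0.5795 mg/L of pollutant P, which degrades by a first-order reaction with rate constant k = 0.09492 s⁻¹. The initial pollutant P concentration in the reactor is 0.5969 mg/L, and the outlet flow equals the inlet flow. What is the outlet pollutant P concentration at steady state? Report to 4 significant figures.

0.1867 mg/L

Accumulation = in − out − consumed: V dC/dt = Q C_in − Q C − k V C.
At steady state: 0 = Q C_in − (Q + kV) C_ss, so C_ss = Q C_in/(Q + kV).
C_ss = 0.6449·0.5795/(0.6449 + 0.09492·14.29) = 0.373720/2.00131 = 0.186738 mg/L.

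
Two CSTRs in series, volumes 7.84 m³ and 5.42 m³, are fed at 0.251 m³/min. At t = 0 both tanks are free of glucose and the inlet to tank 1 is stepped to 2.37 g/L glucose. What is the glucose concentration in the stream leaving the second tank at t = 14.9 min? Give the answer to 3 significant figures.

0.267 g/L

Species balance on tank i: dCᵢ/dt = (Cᵢ₋₁ − Cᵢ)/τᵢ with τᵢ = Vᵢ/Q.
τ₁ = 7.84/0.251 = 31.235 min; τ₂ = 5.42/0.251 = 21.594 min.
Solving the cascade with C₁(0)=C₂(0)=0 gives C₂(t) = C_in[1 − (τ₁ e^(−t/τ₁) − τ₂ e^(−t/τ₂))/(τ₁ − τ₂)].
At t = 14.9: e^(−t/τ₁) = 0.62063, e^(−t/τ₂) = 0.50157.
C₂ = 2.37·[1 − (31.235·0.62063 − 21.594·0.50157)/(9.6414)] = 2.37·0.11272 = 0.26716 g/L.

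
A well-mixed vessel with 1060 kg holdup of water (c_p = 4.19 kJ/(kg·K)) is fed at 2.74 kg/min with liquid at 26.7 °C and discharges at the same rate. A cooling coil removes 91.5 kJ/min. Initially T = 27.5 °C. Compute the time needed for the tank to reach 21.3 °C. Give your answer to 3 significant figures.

475 min

First-law balance (no shaft work): M c_p dT/dt = ṁ c_p (T_in − T) − 91.5.
τ = M/ṁ = 386.86 min; T_ss = T_in − Q̇/(ṁ c_p) = 18.730 °C.
T(t) = T_ss + (T₀ − T_ss) e^(−t/τ). Set T = 21.3:
e^(−t/τ) = (21.3 − 18.730)/(27.5 − 18.730) = 0.29304
t = −386.86 · ln(0.29304) = 474.85 min.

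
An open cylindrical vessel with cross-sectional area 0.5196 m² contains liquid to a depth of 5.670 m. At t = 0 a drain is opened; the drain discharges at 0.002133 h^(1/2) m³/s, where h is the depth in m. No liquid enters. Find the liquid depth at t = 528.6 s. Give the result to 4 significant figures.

1.680 m

With no inflow, A dh/dt = −0.002133 √h.
Separate and integrate: 2(√h − √h₀) = −(0.002133/A) t.
√h = √5.670 − 0.002133·528.6/(2·0.5196) = 2.38118 − 1.08497 = 1.29620.
h = 1.29620² = 1.68014 m.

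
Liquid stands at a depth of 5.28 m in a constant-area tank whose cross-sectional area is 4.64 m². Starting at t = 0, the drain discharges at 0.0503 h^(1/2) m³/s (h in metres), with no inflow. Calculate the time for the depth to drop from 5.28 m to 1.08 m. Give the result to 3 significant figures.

Unsteady balance on liquid volume: A dh/dt = −0.0503 √h.
Separate and integrate: 2(√h − √h₀) = −(0.0503/A) t.
t = 2A(√h₀ − √h)/0.0503 = 2·4.64·(√5.28 − √1.08)/0.0503
  = 9.2800 × (2.2978 − 1.0392) / 0.0503 = 232.20 s.

232 s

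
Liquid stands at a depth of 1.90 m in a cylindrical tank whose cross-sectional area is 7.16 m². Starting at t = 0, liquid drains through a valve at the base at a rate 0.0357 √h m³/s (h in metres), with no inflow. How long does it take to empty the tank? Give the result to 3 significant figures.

With no inflow, A dh/dt = −0.0357 √h.
This is separable: 2 d(√h)/dt = −0.0357/A, so √h = √h₀ − (0.0357/(2A)) t.
Set h = 0: 2√h₀ = (0.0357/A) t_empty ⇒ t_empty = 2A√h₀/0.0357.
t_empty = 2·7.16·√1.90/0.0357 = 14.320·1.3784/0.0357 = 552.91 s.

553 s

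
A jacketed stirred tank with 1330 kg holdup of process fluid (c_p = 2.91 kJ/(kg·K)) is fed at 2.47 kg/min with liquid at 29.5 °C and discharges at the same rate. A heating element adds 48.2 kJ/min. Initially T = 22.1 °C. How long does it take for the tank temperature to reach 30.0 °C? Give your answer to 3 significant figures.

442 min

M c_p dT/dt = ṁ c_p (T_in − T) + Q̇.
τ = M/ṁ = 538.46 min; T_ss = T_in + Q̇/(ṁ c_p) = 36.206 °C.
T(t) = T_ss + (T₀ − T_ss) e^(−t/τ). Set T = 30.0:
e^(−t/τ) = (30.0 − 36.206)/(22.1 − 36.206) = 0.43995
t = −538.46 · ln(0.43995) = 442.13 min.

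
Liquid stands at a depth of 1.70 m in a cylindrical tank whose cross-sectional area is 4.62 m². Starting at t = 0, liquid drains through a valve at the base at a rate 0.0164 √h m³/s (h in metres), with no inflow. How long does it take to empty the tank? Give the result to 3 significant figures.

With no inflow, A dh/dt = −0.0164 √h.
∫ h^(−1/2) dh = −(0.0164/A) ∫ dt, giving 2√h = 2√h₀ − (0.0164/A) t.
Tank is empty when √h = 0: t_empty = 2A√h₀/0.0164.
t_empty = 2·4.62·√1.70/0.0164 = 9.2400·1.3038/0.0164 = 734.60 s.

735 s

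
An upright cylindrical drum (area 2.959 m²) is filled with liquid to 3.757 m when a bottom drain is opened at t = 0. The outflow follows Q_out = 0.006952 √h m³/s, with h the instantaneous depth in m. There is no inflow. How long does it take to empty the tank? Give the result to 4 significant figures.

1650 s

Accumulation of liquid (constant cross-section A): A dh/dt = −0.006952 √h.
This is separable: 2 d(√h)/dt = −0.006952/A, so √h = √h₀ − (0.006952/(2A)) t.
Tank is empty when √h = 0: t_empty = 2A√h₀/0.006952.
t_empty = 2·2.959·√3.757/0.006952 = 5.91800·1.93830/0.006952 = 1650.01 s.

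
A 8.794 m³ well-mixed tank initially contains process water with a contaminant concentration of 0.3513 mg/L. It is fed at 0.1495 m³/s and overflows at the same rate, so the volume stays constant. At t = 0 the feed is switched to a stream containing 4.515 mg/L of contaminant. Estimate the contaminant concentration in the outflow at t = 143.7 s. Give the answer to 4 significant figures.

4.153 mg/L

Species balance on the tank: V dC/dt = Q(C_in − C).
Rewrite as dC/dt + C/τ = C_in/τ, τ = V/Q = 58.8227 s.
Integrating: C(t) = C_in + (C₀ − C_in) e^(−t/τ).
C(143.7) = 4.515 + (0.3513 − 4.515)·e^(−143.7/58.8227) = 4.515 + (-4.16370)·0.0869056 = 4.15315 mg/L.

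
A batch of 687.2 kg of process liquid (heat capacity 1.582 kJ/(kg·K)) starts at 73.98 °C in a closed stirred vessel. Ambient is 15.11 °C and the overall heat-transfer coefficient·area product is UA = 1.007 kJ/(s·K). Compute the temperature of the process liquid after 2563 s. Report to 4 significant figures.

Energy balance: M c_p dT/dt = −UA(T − T_amb).
dT/dt = (T_ss − T)/τ with T_ss = T_amb = 15.1100 °C, τ = M c_p/UA = 687.2·1.582/1.007 = 1079.59 s.
Solution: T(t) = T_ss + (T₀ − T_ss) e^(−t/τ).
T(2563) = 15.1100 + (58.8700)·0.0931036 = 20.5910 °C.

20.59 °C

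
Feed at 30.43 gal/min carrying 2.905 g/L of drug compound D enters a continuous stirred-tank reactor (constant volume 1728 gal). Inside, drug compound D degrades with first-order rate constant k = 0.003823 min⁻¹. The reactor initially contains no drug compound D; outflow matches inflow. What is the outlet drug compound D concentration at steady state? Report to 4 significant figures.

Species balance: V dC/dt = Q C_in − Q C − k V C.
Steady state (dC/dt = 0): C_ss = Q C_in/(Q + kV) = C_in/(1 + kV/Q).
C_ss = 30.43·2.905/(30.43 + 0.003823·1728) = 88.3991/37.0361 = 2.38683 g/L.

2.387 g/L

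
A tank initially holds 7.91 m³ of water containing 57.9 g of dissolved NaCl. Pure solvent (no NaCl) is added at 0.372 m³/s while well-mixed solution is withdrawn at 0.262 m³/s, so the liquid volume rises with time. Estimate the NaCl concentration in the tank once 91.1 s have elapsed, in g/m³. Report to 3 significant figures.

Let m(t) be the amount of NaCl. Volume: V(t) = V₀ + (Q_in − Q_out) t = 7.91 + 0.11000 t; V(91.1) = 17.931 m³.
Species balance (pure solvent in): dm/dt = −Q_out · m/V(t).
Separate: dm/m = −Q_out dt/V(t) ⇒ ln(m/m₀) = −(Q_out/(Q_in−Q_out)) ln(V/V₀).
m = m₀ (V₀/V)^(Q_out/(Q_in−Q_out)) = 57.9 × (7.91/17.931)^(2.3818) = 8.2435 g.
C = m/V = 8.2435/17.931 = 0.45974 g/m³.

0.460 g/m³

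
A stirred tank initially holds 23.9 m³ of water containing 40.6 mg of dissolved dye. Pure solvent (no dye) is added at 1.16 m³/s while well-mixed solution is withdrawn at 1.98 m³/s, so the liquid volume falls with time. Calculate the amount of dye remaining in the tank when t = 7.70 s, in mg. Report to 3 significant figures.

19.4 mg

Let m(t) be the amount of dye. Volume: V(t) = V₀ + (Q_in − Q_out) t = 23.9 − 0.82000 t; V(7.70) = 17.586 m³.
No dye enters, so dm/dt = −Q_out · (m/V).
Separate: dm/m = −Q_out dt/V(t) ⇒ ln(m/m₀) = −(Q_out/(Q_in−Q_out)) ln(V/V₀).
m = m₀ (V₀/V)^(Q_out/(Q_in−Q_out)) = 40.6 × (23.9/17.586)^(-2.4146) = 19.356 mg.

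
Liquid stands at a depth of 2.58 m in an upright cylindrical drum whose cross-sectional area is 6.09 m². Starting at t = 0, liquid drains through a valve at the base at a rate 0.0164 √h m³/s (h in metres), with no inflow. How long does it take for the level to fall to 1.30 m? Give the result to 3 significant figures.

346 s

A dh/dt = −Q_out = −0.0164 √h.
∫ h^(−1/2) dh = −(0.0164/A) ∫ dt, giving 2√h = 2√h₀ − (0.0164/A) t.
t = 2A(√h₀ − √h)/0.0164 = 2·6.09·(√2.58 − √1.30)/0.0164
  = 12.180 × (1.6062 − 1.1402) / 0.0164 = 346.14 s.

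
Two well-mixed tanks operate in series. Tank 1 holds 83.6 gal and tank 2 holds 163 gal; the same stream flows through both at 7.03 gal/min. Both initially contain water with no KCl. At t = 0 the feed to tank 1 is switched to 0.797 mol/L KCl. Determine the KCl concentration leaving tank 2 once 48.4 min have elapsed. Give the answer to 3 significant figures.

0.608 mol/L

Each tank obeys Vᵢ dCᵢ/dt = Q(Cᵢ₋₁ − Cᵢ), so τᵢ = Vᵢ/Q.
τ₁ = 83.6/7.03 = 11.892 min; τ₂ = 163/7.03 = 23.186 min.
Tank 1: C₁ = C_in(1 − e^(−t/τ₁)). Tank 2 (τ₁ ≠ τ₂): C₂ = C_in[1 − (τ₁ e^(−t/τ₁) − τ₂ e^(−t/τ₂))/(τ₁ − τ₂)].
At t = 48.4: e^(−t/τ₁) = 0.017077, e^(−t/τ₂) = 0.12400.
C₂ = 0.797·[1 − (11.892·0.017077 − 23.186·0.12400)/(-11.294)] = 0.797·0.76341 = 0.60844 mol/L.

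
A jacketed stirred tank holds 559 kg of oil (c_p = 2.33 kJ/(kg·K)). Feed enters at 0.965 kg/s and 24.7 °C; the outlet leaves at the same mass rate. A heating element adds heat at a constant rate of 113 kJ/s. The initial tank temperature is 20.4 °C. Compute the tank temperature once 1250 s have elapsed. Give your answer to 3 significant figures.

M c_p dT/dt = ṁ c_p (T_in − T) + Q̇.
τ = M/ṁ = 579.27 s; T_ss = T_in + Q̇/(ṁ c_p) = 24.7 + 113/(0.965·2.33) = 74.957 °C.
Solution: T(t) = T_ss + (T₀ − T_ss) e^(−t/τ).
T(1250) = 74.957 + (-54.557)·e^(−1250/579.27) = 74.957 + (-54.557)·0.11557 = 68.652 °C.

68.7 °C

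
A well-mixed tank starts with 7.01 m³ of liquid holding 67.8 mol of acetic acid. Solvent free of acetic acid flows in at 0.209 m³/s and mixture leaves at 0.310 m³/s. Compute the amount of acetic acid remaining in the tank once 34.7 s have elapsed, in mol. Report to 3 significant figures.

Total volume: dV/dt = Q_in − Q_out = -0.10100 m³/s, so V(t) = 7.01 − 0.10100 t and V(34.7) = 3.5053 m³.
No acetic acid enters, so dm/dt = −Q_out · (m/V).
dm/m = −Q_out dt/(V₀ − 0.10100 t); integrating gives ln(m/m₀) = −(Q_out/(Q_in−Q_out)) ln(V/V₀).
m = m₀ (V₀/V)^(Q_out/(Q_in−Q_out)) = 67.8 × (7.01/3.5053)^(-3.0693) = 8.0796 mol.

8.08 mol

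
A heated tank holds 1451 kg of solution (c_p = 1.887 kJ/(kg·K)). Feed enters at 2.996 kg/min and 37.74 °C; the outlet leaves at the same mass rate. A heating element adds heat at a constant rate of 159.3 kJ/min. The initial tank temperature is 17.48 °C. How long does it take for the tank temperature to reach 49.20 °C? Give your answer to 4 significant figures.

First-law balance (no shaft work): M c_p dT/dt = ṁ c_p (T_in − T) + 159.3.
τ = M/ṁ = 484.312 min; T_ss = T_in + Q̇/(ṁ c_p) = 65.9175 °C.
T(t) = T_ss + (T₀ − T_ss) e^(−t/τ). Set T = 49.20:
e^(−t/τ) = (49.20 − 65.9175)/(17.48 − 65.9175) = 0.345135
t = −484.312 · ln(0.345135) = 515.221 min.

515.2 min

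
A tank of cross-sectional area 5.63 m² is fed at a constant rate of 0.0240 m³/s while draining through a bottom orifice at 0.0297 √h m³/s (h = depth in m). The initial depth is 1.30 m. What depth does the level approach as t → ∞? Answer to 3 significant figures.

Accumulation of liquid (constant cross-section A): A dh/dt = Q_in − 0.0297 √h. At steady state dh/dt = 0:
Q_in = 0.0297 √h_ss ⇒ √h_ss = 0.0240/0.0297 = 0.80808.
h_ss = 0.80808² = 0.65299 m. (Since h₀ = 1.30 m > h_ss, the level will fall toward this value.)

0.653 m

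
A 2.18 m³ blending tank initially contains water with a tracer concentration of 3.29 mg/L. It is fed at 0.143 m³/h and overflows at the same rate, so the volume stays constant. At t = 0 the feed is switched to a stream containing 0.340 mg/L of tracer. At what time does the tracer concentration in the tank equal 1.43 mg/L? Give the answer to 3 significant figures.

Transient balance on the dissolved component: V dC/dt = Q(C_in − C), so τ = V/Q = 15.245 h.
C(t) = C_in + (C₀ − C_in) e^(−t/τ). Set C = 1.43 and solve for t:
e^(−t/τ) = (C − C_in)/(C₀ − C_in) = (1.43 − 0.340)/(3.29 − 0.340) = 0.36949
t = −τ ln(…) = 15.245 × 0.99563 = 15.178 h.

15.2 h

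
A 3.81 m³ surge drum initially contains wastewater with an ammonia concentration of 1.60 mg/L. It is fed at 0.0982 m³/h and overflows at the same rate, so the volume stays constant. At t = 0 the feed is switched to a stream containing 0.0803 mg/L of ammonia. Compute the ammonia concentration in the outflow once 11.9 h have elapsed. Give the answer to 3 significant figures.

1.20 mg/L

Species balance on the tank: V dC/dt = Q(C_in − C).
Rewrite as dC/dt + C/τ = C_in/τ, τ = V/Q = 38.798 h.
Solution: C(t) = C_in + (C₀ − C_in) e^(−t/τ).
C(11.9) = 0.0803 + (1.60 − 0.0803)·e^(−11.9/38.798) = 0.0803 + (1.5197)·0.73586 = 1.1986 mg/L.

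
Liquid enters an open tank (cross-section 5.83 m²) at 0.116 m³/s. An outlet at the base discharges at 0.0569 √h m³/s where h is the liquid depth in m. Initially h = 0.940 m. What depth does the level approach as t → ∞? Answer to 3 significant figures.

Unsteady balance on liquid volume: A dh/dt = Q_in − 0.0569 √h. At steady state dh/dt = 0:
Q_in = 0.0569 √h_ss ⇒ √h_ss = 0.116/0.0569 = 2.0387.
h_ss = 2.0387² = 4.1562 m. (Since h₀ = 0.940 m < h_ss, the level will rise toward this value.)

4.16 m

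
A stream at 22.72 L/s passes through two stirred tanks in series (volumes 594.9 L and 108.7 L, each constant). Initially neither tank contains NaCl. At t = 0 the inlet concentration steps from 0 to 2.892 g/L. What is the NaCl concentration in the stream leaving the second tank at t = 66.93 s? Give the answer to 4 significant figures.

2.617 g/L

Species balance on tank i: dCᵢ/dt = (Cᵢ₋₁ − Cᵢ)/τᵢ with τᵢ = Vᵢ/Q.
τ₁ = 594.9/22.72 = 26.1840 s; τ₂ = 108.7/22.72 = 4.78433 s.
Solving the cascade with C₁(0)=C₂(0)=0 gives C₂(t) = C_in[1 − (τ₁ e^(−t/τ₁) − τ₂ e^(−t/τ₂))/(τ₁ − τ₂)].
At t = 66.93: e^(−t/τ₁) = 0.0776035, e^(−t/τ₂) = 8.40376e-07.
C₂ = 2.892·[1 − (26.1840·0.0776035 − 4.78433·8.40376e-07)/(21.3996)] = 2.892·0.905047 = 2.61740 g/L.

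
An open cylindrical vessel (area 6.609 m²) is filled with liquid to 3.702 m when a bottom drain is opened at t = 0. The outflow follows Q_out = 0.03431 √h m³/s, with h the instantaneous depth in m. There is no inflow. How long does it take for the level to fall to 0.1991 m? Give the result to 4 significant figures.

A dh/dt = −Q_out = −0.03431 √h.
∫ h^(−1/2) dh = −(0.03431/A) ∫ dt, giving 2√h = 2√h₀ − (0.03431/A) t.
t = 2A(√h₀ − √h)/0.03431 = 2·6.609·(√3.702 − √0.1991)/0.03431
  = 13.2180 × (1.92406 − 0.446206) / 0.03431 = 569.346 s.

569.3 s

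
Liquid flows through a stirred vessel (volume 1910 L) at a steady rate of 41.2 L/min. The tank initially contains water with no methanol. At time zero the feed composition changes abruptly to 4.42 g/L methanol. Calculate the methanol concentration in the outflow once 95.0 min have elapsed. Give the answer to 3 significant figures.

Transient balance on the dissolved component: V dC/dt = Q(C_in − C).
Rewrite as dC/dt + C/τ = C_in/τ, τ = V/Q = 46.359 min.
This is linear first-order; C(t) = C_in + (C₀ − C_in) e^(−t/τ).
C(95.0) = 4.42 + (0 − 4.42)·e^(−95.0/46.359) = 4.42 + (-4.4200)·0.12884 = 3.8505 g/L.

3.85 g/L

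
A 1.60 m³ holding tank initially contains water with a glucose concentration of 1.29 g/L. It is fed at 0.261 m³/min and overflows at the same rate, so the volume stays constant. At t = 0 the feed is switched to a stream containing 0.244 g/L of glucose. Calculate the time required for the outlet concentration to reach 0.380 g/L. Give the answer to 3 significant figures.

12.5 min

Transient balance on the dissolved component: V dC/dt = Q(C_in − C), so τ = V/Q = 6.1303 min.
C(t) = C_in + (C₀ − C_in) e^(−t/τ). Set C = 0.380 and solve for t:
e^(−t/τ) = (C − C_in)/(C₀ − C_in) = (0.380 − 0.244)/(1.29 − 0.244) = 0.13002
t = −τ ln(…) = 6.1303 × 2.0401 = 12.506 min.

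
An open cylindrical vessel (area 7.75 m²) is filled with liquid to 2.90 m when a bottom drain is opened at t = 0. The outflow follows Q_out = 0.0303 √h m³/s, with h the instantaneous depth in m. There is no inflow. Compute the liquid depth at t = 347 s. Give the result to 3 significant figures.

Accumulation of liquid (constant cross-section A): A dh/dt = −0.0303 √h.
∫ h^(−1/2) dh = −(0.0303/A) ∫ dt, giving 2√h = 2√h₀ − (0.0303/A) t.
√h = √2.90 − 0.0303·347/(2·7.75) = 1.7029 − 0.67833 = 1.0246.
h = 1.0246² = 1.0498 m.

1.05 m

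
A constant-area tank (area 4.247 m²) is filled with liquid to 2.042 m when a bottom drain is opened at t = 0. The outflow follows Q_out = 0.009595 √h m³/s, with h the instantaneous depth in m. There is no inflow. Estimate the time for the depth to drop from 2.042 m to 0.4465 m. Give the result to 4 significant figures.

673.5 s

With no inflow, A dh/dt = −0.009595 √h.
This is separable: 2 d(√h)/dt = −0.009595/A, so √h = √h₀ − (0.009595/(2A)) t.
t = 2A(√h₀ − √h)/0.009595 = 2·4.247·(√2.042 − √0.4465)/0.009595
  = 8.49400 × (1.42899 − 0.668207) / 0.009595 = 673.482 s.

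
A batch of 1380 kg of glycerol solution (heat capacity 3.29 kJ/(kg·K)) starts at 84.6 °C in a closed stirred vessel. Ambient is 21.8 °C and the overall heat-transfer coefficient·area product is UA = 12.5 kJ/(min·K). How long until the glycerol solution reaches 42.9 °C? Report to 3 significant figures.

First-law balance (no shaft work): M c_p dT/dt = −UA(T − T_amb).
τ = M c_p/UA = 363.22 min; T_ss = T_amb = 21.800 °C.
T(t) = T_ss + (T₀ − T_ss)e^(−t/τ); set T = 42.9:
t = −τ ln[(T − T_ss)/(T₀ − T_ss)] = −363.22 · ln(0.33599) = 396.15 min.

396 min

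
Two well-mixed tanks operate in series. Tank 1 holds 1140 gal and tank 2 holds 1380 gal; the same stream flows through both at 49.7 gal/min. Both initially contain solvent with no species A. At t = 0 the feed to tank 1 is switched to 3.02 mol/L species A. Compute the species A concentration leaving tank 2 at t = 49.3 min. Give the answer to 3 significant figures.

1.75 mol/L

Species balance on tank i: dCᵢ/dt = (Cᵢ₋₁ − Cᵢ)/τᵢ with τᵢ = Vᵢ/Q.
τ₁ = 1140/49.7 = 22.938 min; τ₂ = 1380/49.7 = 27.767 min.
Solving the cascade with C₁(0)=C₂(0)=0 gives C₂(t) = C_in[1 − (τ₁ e^(−t/τ₁) − τ₂ e^(−t/τ₂))/(τ₁ − τ₂)].
At t = 49.3: e^(−t/τ₁) = 0.11656, e^(−t/τ₂) = 0.16940.
C₂ = 3.02·[1 − (22.938·0.11656 − 27.767·0.16940)/(-4.8290)] = 3.02·0.57965 = 1.7506 mol/L.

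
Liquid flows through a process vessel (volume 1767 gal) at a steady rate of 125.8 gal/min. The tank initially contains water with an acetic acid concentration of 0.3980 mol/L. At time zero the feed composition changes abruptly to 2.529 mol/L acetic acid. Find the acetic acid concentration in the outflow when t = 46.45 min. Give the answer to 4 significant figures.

Mass balance on the solute (V constant): V dC/dt = Q(C_in − C).
Time constant τ = V/Q = 1767/125.8 = 14.0461 min.
Integrating: C(t) = C_in + (C₀ − C_in) e^(−t/τ).
C(46.45) = 2.529 + (0.3980 − 2.529)·e^(−46.45/14.0461) = 2.529 + (-2.13100)·0.0366271 = 2.45095 mol/L.

2.451 mol/L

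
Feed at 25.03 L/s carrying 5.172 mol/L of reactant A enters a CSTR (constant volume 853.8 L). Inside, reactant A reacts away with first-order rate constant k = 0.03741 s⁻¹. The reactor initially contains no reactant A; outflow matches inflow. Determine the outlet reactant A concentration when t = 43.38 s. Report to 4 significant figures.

2.147 mol/L

Species balance: V dC/dt = Q C_in − Q C − k V C.
This is linear with rate a = Q/V + k = 0.0667260 s⁻¹.
C_ss = Q C_in/(Q + kV) = 2.27231 mol/L; C(t) = C_ss + (C₀ − C_ss) e^(−a t).
C(43.38) = 2.27231 + (-2.27231)·e^(−0.0667260·43.38) = 2.27231 + (-2.27231)·0.0553226 = 2.14660 mol/L.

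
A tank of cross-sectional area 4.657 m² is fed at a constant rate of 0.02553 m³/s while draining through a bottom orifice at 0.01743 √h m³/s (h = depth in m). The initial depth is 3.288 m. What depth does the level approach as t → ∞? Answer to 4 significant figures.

2.145 m

Level balance: A dh/dt = 0.02553 − 0.01743 √h. Setting dh/dt = 0:
Q_in = 0.01743 √h_ss ⇒ √h_ss = 0.02553/0.01743 = 1.46472.
h_ss = 1.46472² = 2.14539 m. (Since h₀ = 3.288 m > h_ss, the level will fall toward this value.)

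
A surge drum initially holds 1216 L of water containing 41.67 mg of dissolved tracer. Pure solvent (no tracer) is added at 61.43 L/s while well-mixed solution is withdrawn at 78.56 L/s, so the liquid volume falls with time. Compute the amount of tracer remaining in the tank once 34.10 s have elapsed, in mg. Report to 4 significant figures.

Let m(t) be the amount of tracer. Volume: V(t) = V₀ + (Q_in − Q_out) t = 1216 − 17.1300 t; V(34.10) = 631.867 L.
No tracer enters, so dm/dt = −Q_out · (m/V).
dm/m = −Q_out dt/(V₀ − 17.1300 t); integrating gives ln(m/m₀) = −(Q_out/(Q_in−Q_out)) ln(V/V₀).
m = m₀ (V₀/V)^(Q_out/(Q_in−Q_out)) = 41.67 × (1216/631.867)^(-4.58611) = 2.06994 mg.

2.070 mg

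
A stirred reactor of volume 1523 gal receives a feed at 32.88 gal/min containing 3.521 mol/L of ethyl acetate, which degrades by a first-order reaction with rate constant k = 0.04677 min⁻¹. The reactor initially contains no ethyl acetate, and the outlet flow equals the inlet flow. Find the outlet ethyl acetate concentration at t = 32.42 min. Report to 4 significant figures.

0.9908 mol/L

V dC/dt = Q(C_in − C) − k V C.
This is linear with rate a = Q/V + k = 0.0683590 min⁻¹.
C_ss = Q C_in/(Q + kV) = 1.11199 mol/L; C(t) = C_ss + (C₀ − C_ss) e^(−a t).
C(32.42) = 1.11199 + (-1.11199)·e^(−0.0683590·32.42) = 1.11199 + (-1.11199)·0.109023 = 0.990761 mol/L.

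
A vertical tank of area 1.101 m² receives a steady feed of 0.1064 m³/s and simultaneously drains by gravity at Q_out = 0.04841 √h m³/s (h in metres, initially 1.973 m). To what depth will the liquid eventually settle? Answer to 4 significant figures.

4.831 m

Level balance: A dh/dt = 0.1064 − 0.04841 √h. Setting dh/dt = 0:
Q_in = 0.04841 √h_ss ⇒ √h_ss = 0.1064/0.04841 = 2.19789.
h_ss = 2.19789² = 4.83073 m. (Since h₀ = 1.973 m < h_ss, the level will rise toward this value.)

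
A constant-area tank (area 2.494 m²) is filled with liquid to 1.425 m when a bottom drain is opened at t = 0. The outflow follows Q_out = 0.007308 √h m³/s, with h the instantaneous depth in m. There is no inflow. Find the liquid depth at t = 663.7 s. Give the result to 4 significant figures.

A dh/dt = −Q_out = −0.007308 √h.
∫ h^(−1/2) dh = −(0.007308/A) ∫ dt, giving 2√h = 2√h₀ − (0.007308/A) t.
√h = √1.425 − 0.007308·663.7/(2·2.494) = 1.19373 − 0.972398 = 0.221336.
h = 0.221336² = 0.0489896 m.

0.04899 m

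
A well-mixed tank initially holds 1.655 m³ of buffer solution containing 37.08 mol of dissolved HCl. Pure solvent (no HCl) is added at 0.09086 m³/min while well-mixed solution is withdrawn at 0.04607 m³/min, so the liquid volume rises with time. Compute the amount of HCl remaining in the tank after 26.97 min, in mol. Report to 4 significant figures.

Total volume: dV/dt = Q_in − Q_out = 0.0447900 m³/min, so V(t) = 1.655 + 0.0447900 t and V(26.97) = 2.86299 m³.
Species balance (pure solvent in): dm/dt = −Q_out · m/V(t).
Separate: dm/m = −Q_out dt/V(t) ⇒ ln(m/m₀) = −(Q_out/(Q_in−Q_out)) ln(V/V₀).
m = m₀ (V₀/V)^(Q_out/(Q_in−Q_out)) = 37.08 × (1.655/2.86299)^(1.02858) = 21.1016 mol.

21.10 mol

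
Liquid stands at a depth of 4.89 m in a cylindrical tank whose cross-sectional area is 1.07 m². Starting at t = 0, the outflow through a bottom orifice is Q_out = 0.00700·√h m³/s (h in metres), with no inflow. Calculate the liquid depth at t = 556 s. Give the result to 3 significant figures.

Volume balance on the tank: A dh/dt = −0.00700 √h.
This is separable: 2 d(√h)/dt = −0.00700/A, so √h = √h₀ − (0.00700/(2A)) t.
√h = √4.89 − 0.00700·556/(2·1.07) = 2.2113 − 1.8187 = 0.39264.
h = 0.39264² = 0.15417 m.

0.154 m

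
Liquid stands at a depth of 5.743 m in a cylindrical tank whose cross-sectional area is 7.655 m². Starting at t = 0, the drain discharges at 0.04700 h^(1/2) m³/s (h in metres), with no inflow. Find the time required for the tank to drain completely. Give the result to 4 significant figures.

780.6 s

Mass balance (ρ constant): A dh/dt = −0.04700 √h.
∫ h^(−1/2) dh = −(0.04700/A) ∫ dt, giving 2√h = 2√h₀ − (0.04700/A) t.
Tank is empty when √h = 0: t_empty = 2A√h₀/0.04700.
t_empty = 2·7.655·√5.743/0.04700 = 15.3100·2.39646/0.04700 = 780.633 s.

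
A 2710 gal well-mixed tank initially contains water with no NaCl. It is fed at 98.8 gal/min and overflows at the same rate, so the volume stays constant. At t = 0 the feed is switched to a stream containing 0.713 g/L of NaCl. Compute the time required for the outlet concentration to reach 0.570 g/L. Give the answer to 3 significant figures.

Species balance: V dC/dt = Q(C_in − C) ⇒ τ = V/Q = 27.429 min.
C(t) = C_in + (C₀ − C_in) e^(−t/τ). Set C = 0.570 and solve for t:
e^(−t/τ) = (C − C_in)/(C₀ − C_in) = (0.570 − 0.713)/(0 − 0.713) = 0.20056
t = −τ ln(…) = 27.429 × 1.6066 = 44.069 min.

44.1 min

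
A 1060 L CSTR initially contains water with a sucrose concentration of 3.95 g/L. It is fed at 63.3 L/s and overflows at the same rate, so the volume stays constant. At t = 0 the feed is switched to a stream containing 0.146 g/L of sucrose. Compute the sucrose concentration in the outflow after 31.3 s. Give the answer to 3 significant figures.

Unsteady species balance (constant V, well mixed): V dC/dt = Q(C_in − C).
Time constant τ = V/Q = 1060/63.3 = 16.746 s.
Solution: C(t) = C_in + (C₀ − C_in) e^(−t/τ).
C(31.3) = 0.146 + (3.95 − 0.146)·e^(−31.3/16.746) = 0.146 + (3.8040)·0.15426 = 0.73279 g/L.

0.733 g/L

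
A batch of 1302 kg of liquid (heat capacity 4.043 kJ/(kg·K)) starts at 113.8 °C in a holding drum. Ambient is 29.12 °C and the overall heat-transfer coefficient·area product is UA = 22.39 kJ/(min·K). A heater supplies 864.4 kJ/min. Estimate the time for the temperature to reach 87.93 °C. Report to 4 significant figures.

193.8 min

M c_p dT/dt = −UA(T − T_amb) + Q̇.
τ = M c_p/UA = 235.104 min; T_ss = T_amb + Q̇/UA = 29.12 + 864.4/22.39 = 67.7265 °C.
T(t) = T_ss + (T₀ − T_ss)e^(−t/τ); set T = 87.93:
t = −τ ln[(T − T_ss)/(T₀ − T_ss)] = −235.104 · ln(0.438506) = 193.816 min.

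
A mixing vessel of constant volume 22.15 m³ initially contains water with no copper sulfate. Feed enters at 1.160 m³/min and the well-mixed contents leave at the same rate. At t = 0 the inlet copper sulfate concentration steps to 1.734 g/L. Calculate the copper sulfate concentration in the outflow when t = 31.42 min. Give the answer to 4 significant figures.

Mass balance on the solute (V constant): V dC/dt = Q(C_in − C).
So dC/dt = (C_in − C)/τ with τ = V/Q = 22.15/1.160 = 19.0948 min.
This is linear first-order; C(t) = C_in + (C₀ − C_in) e^(−t/τ).
C(31.42) = 1.734 + (0 − 1.734)·e^(−31.42/19.0948) = 1.734 + (-1.73400)·0.192922 = 1.39947 g/L.

1.399 g/L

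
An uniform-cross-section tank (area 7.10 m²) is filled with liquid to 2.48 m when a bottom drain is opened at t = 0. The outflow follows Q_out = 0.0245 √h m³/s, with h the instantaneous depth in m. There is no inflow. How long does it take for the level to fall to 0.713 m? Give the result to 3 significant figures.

Mass balance (ρ constant): A dh/dt = −0.0245 √h.
∫ h^(−1/2) dh = −(0.0245/A) ∫ dt, giving 2√h = 2√h₀ − (0.0245/A) t.
t = 2A(√h₀ − √h)/0.0245 = 2·7.10·(√2.48 − √0.713)/0.0245
  = 14.200 × (1.5748 − 0.84439) / 0.0245 = 423.34 s.

423 s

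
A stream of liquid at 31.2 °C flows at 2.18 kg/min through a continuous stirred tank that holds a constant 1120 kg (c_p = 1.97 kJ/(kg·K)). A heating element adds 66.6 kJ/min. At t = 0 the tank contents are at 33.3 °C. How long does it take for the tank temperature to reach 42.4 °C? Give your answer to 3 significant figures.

583 min

M c_p dT/dt = ṁ c_p (T_in − T) + Q̇.
τ = M/ṁ = 513.76 min; T_ss = T_in + Q̇/(ṁ c_p) = 46.708 °C.
T(t) = T_ss + (T₀ − T_ss) e^(−t/τ). Set T = 42.4:
e^(−t/τ) = (42.4 − 46.708)/(33.3 − 46.708) = 0.32129
t = −513.76 · ln(0.32129) = 583.33 min.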